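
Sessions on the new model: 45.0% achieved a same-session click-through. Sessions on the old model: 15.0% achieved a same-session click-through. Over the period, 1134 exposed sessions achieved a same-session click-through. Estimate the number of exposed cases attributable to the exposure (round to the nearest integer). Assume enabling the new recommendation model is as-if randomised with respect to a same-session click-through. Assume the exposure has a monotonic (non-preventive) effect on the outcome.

p₁ = 0.45, p₀ = 0.15.
PN = (p₁ − p₀)/p₁ = (0.45 − 0.15) / 0.45 ≈ 0.66667.
Attributable cases ≈ PN × (exposed cases) = 0.66667 × 1134 ≈ 756.00.

about 756 cases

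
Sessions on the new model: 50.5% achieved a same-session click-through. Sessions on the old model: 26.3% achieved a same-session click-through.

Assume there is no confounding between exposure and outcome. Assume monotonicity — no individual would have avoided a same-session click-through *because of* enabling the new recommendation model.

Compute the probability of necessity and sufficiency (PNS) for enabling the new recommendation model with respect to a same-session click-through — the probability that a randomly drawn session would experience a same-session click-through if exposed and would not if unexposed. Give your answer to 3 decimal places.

PNS ≈ 0.242

p₁ = 0.505, p₀ = 0.263.
Under exogeneity and monotonicity, PNS = p₁ − p₀.
PNS = 0.505 − 0.263 = 0.242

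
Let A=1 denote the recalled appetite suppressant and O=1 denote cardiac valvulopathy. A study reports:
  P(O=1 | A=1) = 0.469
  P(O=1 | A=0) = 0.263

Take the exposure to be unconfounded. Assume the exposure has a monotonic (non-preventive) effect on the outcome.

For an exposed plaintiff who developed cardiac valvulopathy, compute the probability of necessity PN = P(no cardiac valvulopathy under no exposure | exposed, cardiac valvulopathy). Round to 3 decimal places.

PN ≈ 0.439

Let p₁ = 0.469, p₀ = 0.263.
Under exogeneity and monotonicity, PN = (p₁ − p₀) / p₁.
PN = (0.469 − 0.263) / 0.469 = 0.206 / 0.469 ≈ 0.4392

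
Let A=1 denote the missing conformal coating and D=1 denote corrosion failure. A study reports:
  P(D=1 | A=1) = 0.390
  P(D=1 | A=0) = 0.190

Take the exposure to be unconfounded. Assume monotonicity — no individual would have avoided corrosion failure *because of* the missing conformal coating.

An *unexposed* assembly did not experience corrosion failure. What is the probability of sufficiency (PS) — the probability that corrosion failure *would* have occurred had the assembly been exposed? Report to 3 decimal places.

PS ≈ 0.247

Let p₁ = 0.39, p₀ = 0.19.
Under exogeneity and monotonicity, PS = (p₁ − p₀) / (1 − p₀).
PS = (0.39 − 0.19) / (1 − 0.19) = 0.2 / 0.81 ≈ 0.2469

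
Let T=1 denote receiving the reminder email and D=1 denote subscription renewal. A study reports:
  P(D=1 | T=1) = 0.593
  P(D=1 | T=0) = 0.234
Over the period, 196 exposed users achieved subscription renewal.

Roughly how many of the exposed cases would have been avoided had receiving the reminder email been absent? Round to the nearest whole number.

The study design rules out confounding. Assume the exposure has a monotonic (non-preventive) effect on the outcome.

Let p₁ = 0.593, p₀ = 0.234.
PN = (p₁ − p₀)/p₁ = (0.593 − 0.234) / 0.593 ≈ 0.60540.
Attributable cases ≈ PN × (exposed cases) = 0.60540 × 196 ≈ 118.66.

about 119 cases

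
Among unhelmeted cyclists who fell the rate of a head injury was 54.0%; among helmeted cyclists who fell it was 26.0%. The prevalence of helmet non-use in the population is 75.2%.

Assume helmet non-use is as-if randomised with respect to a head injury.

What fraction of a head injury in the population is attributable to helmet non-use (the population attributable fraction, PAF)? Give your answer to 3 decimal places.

p₁ = 0.54, p₀ = 0.26.
Overall risk P(Y=1) = π·p₁ + (1−π)·p₀ = 0.752×0.54 + 0.248×0.26 = 0.47056.
Under exogeneity, PAF = [P(Y=1) − p₀] / P(Y=1).
PAF = (0.47056 − 0.26) / 0.47056 ≈ 0.4475

PAF ≈ 0.447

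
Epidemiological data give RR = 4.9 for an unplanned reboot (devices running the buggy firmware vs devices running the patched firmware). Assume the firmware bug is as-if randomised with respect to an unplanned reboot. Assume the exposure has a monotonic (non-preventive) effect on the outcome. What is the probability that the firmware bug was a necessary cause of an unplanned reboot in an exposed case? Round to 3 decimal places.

Under exogeneity and monotonicity, PN = (RR − 1) / RR = 1 − 1/RR.
PN = (4.9 − 1) / 4.9 = 3.9 / 4.9 ≈ 0.7959

PN ≈ 0.796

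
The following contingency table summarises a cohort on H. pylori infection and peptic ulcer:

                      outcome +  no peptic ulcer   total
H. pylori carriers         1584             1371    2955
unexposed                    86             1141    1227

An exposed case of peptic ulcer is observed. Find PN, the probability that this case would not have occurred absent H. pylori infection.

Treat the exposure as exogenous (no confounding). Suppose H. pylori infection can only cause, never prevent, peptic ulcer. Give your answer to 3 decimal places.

PN ≈ 0.869

p₁ = P(outcome | exposed) = 1584/2955 = 0.53604
p₀ = P(outcome | unexposed) = 86/1227 = 0.07009
Under exogeneity and monotonicity, PN = (p₁ − p₀)/p₁.
PN = (0.53604 − 0.07009) / 0.53604 ≈ 0.8692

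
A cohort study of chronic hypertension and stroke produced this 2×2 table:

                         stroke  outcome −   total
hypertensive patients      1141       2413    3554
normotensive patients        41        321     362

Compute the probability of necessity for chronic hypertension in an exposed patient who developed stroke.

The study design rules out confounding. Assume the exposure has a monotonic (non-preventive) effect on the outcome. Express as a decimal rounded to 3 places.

PN ≈ 0.647

p₁ = P(outcome | exposed) = 1141/3554 = 0.32105
p₀ = P(outcome | unexposed) = 41/362 = 0.11326
Under exogeneity and monotonicity, PN = (p₁ − p₀) / p₁.
PN = (0.32105 − 0.11326) / 0.32105 = 0.20779 / 0.32105 ≈ 0.6472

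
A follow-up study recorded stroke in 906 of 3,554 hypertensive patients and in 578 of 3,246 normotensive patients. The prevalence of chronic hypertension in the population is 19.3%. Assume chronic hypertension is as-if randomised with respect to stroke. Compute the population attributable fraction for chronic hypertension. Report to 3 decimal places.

p₁ = P(outcome | exposed) = 906/3554 = 0.25492
p₀ = P(outcome | unexposed) = 578/3246 = 0.17807
Overall risk P(Y=1) = π·p₁ + (1−π)·p₀ = 0.193×0.25492 + 0.807×0.17807 = 0.1929.
Under exogeneity, PAF = [P(Y=1) − p₀] / P(Y=1).
PAF = (0.1929 − 0.17807) / 0.1929 ≈ 0.0769

PAF ≈ 0.077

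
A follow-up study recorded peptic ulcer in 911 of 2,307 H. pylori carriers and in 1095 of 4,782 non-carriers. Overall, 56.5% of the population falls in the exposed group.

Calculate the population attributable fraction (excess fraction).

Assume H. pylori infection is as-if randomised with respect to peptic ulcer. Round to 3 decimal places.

PAF ≈ 0.290

p₁ = P(outcome | exposed) = 911/2307 = 0.39489
p₀ = P(outcome | unexposed) = 1095/4782 = 0.22898
Overall risk P(Y=1) = π·p₁ + (1−π)·p₀ = 0.565×0.39489 + 0.435×0.22898 = 0.32272.
Under exogeneity, PAF = [P(Y=1) − p₀] / P(Y=1).
PAF = (0.32272 − 0.22898) / 0.32272 ≈ 0.2905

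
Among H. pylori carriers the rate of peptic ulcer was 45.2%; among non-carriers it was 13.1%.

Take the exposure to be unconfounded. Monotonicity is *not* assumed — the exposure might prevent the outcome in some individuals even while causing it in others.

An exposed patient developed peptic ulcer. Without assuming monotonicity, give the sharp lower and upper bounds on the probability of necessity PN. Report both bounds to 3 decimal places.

p₁ = 0.452, p₀ = 0.131.
Under exogeneity alone the bounds on PN are max{0,(p₁−p₀)/p₁} ≤ PN ≤ min{1,(1−p₀)/p₁}.
  lower = (p₁ − p₀)/p₁ = 0.321 / 0.452 ≈ 0.7102
  upper = min{1, (1 − p₀)/p₁} = 0.869 / 0.452 ≈ 1.9226 → capped at 1

0.710 ≤ PN ≤ 1.000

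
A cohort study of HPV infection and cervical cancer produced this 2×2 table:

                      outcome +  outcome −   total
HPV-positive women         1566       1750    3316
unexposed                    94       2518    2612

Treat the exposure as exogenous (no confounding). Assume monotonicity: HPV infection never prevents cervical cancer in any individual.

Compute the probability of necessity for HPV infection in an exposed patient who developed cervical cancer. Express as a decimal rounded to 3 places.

PN ≈ 0.924

p₁ = P(outcome | exposed) = 1566/3316 = 0.47226
p₀ = P(outcome | unexposed) = 94/2612 = 0.035988
Under exogeneity and monotonicity, PN = (p₁ − p₀)/p₁.
PN = (0.47226 − 0.035988) / 0.47226 ≈ 0.9238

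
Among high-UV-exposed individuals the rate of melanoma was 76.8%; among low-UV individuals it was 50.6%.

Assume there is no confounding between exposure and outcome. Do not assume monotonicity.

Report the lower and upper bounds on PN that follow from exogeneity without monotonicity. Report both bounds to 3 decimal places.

p₁ = 0.768, p₀ = 0.506.
Under exogeneity alone the bounds on PN are max{0,(p₁−p₀)/p₁} ≤ PN ≤ min{1,(1−p₀)/p₁}.
  lower = (p₁ − p₀)/p₁ = 0.262 / 0.768 ≈ 0.3411
  upper = min{1, (1 − p₀)/p₁} = 0.494 / 0.768 ≈ 0.6432

0.341 ≤ PN ≤ 0.643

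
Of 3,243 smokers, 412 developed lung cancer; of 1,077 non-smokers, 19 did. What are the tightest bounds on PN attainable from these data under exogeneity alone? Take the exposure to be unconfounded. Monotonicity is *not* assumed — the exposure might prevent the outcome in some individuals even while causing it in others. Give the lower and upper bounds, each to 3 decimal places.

p₁ = P(outcome | exposed) = 412/3243 = 0.12704
p₀ = P(outcome | unexposed) = 19/1077 = 0.017642
Under exogeneity alone the bounds on PN are max{0,(p₁−p₀)/p₁} ≤ PN ≤ min{1,(1−p₀)/p₁}.
  lower = (p₁ − p₀)/p₁ = 0.1094 / 0.12704 ≈ 0.8611
  upper = min{1, (1 − p₀)/p₁} = 0.98236 / 0.12704 ≈ 7.7325 → capped at 1

0.861 ≤ PN ≤ 1.000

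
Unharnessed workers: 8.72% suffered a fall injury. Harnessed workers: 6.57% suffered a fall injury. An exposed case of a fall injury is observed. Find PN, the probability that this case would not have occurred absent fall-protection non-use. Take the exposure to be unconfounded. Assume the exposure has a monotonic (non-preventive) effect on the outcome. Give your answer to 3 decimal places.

p₁ = 0.0872, p₀ = 0.0657.
Under exogeneity and monotonicity, PN = (p₁ − p₀) / p₁.
PN = (0.0872 − 0.0657) / 0.0872 = 0.0215 / 0.0872 ≈ 0.2466

PN ≈ 0.247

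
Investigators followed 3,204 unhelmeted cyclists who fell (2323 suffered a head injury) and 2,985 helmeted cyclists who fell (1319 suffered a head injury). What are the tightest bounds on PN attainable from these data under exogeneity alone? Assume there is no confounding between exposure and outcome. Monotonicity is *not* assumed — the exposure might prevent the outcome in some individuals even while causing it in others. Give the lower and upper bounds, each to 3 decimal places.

p₁ = P(outcome | exposed) = 2323/3204 = 0.72503
p₀ = P(outcome | unexposed) = 1319/2985 = 0.44188
Under exogeneity alone the bounds on PN are max{0,(p₁−p₀)/p₁} ≤ PN ≤ min{1,(1−p₀)/p₁}.
  lower = (p₁ − p₀)/p₁ = 0.28316 / 0.72503 ≈ 0.3905
  upper = min{1, (1 − p₀)/p₁} = 0.55812 / 0.72503 ≈ 0.7698

0.391 ≤ PN ≤ 0.770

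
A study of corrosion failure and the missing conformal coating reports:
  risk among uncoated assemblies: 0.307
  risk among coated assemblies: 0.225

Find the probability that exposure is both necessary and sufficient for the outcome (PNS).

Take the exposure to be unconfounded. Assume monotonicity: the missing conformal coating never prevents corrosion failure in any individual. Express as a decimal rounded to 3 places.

Let p₁ = 0.307, p₀ = 0.225.
Under exogeneity and monotonicity, PNS = p₁ − p₀.
PNS = 0.307 − 0.225 = 0.082

PNS ≈ 0.082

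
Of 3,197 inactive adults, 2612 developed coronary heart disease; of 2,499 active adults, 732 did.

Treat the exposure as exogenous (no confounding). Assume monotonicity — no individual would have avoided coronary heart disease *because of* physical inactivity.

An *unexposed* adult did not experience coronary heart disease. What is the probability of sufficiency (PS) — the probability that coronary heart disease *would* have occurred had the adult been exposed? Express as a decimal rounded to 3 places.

PS ≈ 0.741

p₁ = P(outcome | exposed) = 2612/3197 = 0.81702
p₀ = P(outcome | unexposed) = 732/2499 = 0.29292
Under exogeneity and monotonicity, PS = (p₁ − p₀) / (1 − p₀).
PS = (0.81702 − 0.29292) / (1 − 0.29292) = 0.5241 / 0.70708 ≈ 0.7412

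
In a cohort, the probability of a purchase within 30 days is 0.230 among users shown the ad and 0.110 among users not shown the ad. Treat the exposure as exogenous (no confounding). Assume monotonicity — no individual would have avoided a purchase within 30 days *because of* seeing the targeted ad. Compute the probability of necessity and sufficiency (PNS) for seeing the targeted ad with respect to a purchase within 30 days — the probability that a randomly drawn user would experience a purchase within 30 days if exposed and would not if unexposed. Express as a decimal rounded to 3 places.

Let p₁ = 0.23, p₀ = 0.11.
Under exogeneity and monotonicity, PNS = p₁ − p₀.
PNS = 0.23 − 0.11 = 0.12

PNS ≈ 0.120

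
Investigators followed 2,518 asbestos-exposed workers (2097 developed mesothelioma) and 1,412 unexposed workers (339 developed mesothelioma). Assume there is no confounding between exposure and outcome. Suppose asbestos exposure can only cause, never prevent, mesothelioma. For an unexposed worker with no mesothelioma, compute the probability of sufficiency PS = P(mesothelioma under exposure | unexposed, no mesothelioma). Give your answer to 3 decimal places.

p₁ = P(outcome | exposed) = 2097/2518 = 0.8328
p₀ = P(outcome | unexposed) = 339/1412 = 0.24008
Under exogeneity and monotonicity, PS = (p₁ − p₀) / (1 − p₀).
PS = (0.8328 − 0.24008) / (1 − 0.24008) = 0.59272 / 0.75992 ≈ 0.7800

PS ≈ 0.780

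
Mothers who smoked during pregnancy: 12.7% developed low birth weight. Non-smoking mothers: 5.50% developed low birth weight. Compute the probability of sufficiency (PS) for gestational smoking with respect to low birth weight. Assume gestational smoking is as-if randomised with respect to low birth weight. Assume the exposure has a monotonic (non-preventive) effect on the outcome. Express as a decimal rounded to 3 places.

p₁ = 0.127, p₀ = 0.055.
Under exogeneity and monotonicity, PS = (p₁ − p₀) / (1 − p₀).
PS = (0.127 − 0.055) / (1 − 0.055) = 0.072 / 0.945 ≈ 0.0762

PS ≈ 0.076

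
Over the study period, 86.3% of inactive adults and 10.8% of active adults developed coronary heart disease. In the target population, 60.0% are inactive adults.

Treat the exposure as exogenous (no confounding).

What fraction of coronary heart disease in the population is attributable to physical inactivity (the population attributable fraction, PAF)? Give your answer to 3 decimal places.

p₁ = 0.863, p₀ = 0.108.
Overall risk P(Y=1) = π·p₁ + (1−π)·p₀ = 0.6×0.863 + 0.4×0.108 = 0.561.
Under exogeneity, PAF = [P(Y=1) − p₀] / P(Y=1).
PAF = (0.561 − 0.108) / 0.561 ≈ 0.8075

PAF ≈ 0.807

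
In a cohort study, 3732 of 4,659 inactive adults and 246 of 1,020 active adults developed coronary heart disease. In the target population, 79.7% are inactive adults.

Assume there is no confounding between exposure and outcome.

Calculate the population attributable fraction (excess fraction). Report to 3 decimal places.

PAF ≈ 0.649

p₁ = P(outcome | exposed) = 3732/4659 = 0.80103
p₀ = P(outcome | unexposed) = 246/1020 = 0.24118
Overall risk P(Y=1) = π·p₁ + (1−π)·p₀ = 0.797×0.80103 + 0.203×0.24118 = 0.68738.
Under exogeneity, PAF = [P(Y=1) − p₀] / P(Y=1).
PAF = (0.68738 − 0.24118) / 0.68738 ≈ 0.6491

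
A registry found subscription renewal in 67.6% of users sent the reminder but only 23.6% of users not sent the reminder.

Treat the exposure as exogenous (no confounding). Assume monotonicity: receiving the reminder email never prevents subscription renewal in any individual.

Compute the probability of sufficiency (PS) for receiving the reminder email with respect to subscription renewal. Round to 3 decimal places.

p₁ = 0.676, p₀ = 0.236.
Under exogeneity and monotonicity, PS = (p₁ − p₀) / (1 − p₀).
PS = (0.676 − 0.236) / (1 − 0.236) = 0.44 / 0.764 ≈ 0.5759

PS ≈ 0.576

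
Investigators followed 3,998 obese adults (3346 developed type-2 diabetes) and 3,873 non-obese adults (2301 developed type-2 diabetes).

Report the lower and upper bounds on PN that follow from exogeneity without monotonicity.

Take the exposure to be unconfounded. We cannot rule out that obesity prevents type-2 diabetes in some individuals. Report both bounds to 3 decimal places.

p₁ = P(outcome | exposed) = 3346/3998 = 0.83692
p₀ = P(outcome | unexposed) = 2301/3873 = 0.59411
Under exogeneity alone the bounds on PN are max{0,(p₁−p₀)/p₁} ≤ PN ≤ min{1,(1−p₀)/p₁}.
  lower = (p₁ − p₀)/p₁ = 0.24281 / 0.83692 ≈ 0.2901
  upper = min{1, (1 − p₀)/p₁} = 0.40589 / 0.83692 ≈ 0.4850

0.290 ≤ PN ≤ 0.485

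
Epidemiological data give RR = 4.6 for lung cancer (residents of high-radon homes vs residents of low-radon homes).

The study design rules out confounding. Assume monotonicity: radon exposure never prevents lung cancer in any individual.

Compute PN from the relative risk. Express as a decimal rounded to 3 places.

Under exogeneity and monotonicity, PN = (RR − 1) / RR = 1 − 1/RR.
PN = (4.6 − 1) / 4.6 = 3.6 / 4.6 ≈ 0.7826

PN ≈ 0.783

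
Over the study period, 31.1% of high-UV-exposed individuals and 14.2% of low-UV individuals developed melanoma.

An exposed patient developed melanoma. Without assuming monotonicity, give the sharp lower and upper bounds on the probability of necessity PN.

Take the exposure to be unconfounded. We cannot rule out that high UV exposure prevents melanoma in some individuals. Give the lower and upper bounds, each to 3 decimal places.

p₁ = 0.311, p₀ = 0.142.
Under exogeneity alone the bounds on PN are max{0,(p₁−p₀)/p₁} ≤ PN ≤ min{1,(1−p₀)/p₁}.
  lower = (p₁ − p₀)/p₁ = 0.169 / 0.311 ≈ 0.5434
  upper = min{1, (1 − p₀)/p₁} = 0.858 / 0.311 ≈ 2.7588 → capped at 1

0.543 ≤ PN ≤ 1.000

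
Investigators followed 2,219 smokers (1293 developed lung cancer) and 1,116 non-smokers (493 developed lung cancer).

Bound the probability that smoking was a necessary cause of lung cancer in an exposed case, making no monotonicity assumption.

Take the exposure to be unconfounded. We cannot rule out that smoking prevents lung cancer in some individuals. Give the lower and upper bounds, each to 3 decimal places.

0.242 ≤ PN ≤ 0.958

p₁ = P(outcome | exposed) = 1293/2219 = 0.58269
p₀ = P(outcome | unexposed) = 493/1116 = 0.44176
Under exogeneity alone the bounds on PN are max{0,(p₁−p₀)/p₁} ≤ PN ≤ min{1,(1−p₀)/p₁}.
  lower = (p₁ − p₀)/p₁ = 0.14094 / 0.58269 ≈ 0.2419
  upper = min{1, (1 − p₀)/p₁} = 0.55824 / 0.58269 ≈ 0.9580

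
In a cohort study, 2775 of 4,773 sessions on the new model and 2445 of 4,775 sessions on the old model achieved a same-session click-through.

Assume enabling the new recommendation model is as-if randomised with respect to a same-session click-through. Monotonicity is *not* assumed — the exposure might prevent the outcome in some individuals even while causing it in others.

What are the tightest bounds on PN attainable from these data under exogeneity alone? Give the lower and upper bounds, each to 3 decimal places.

0.119 ≤ PN ≤ 0.839

p₁ = P(outcome | exposed) = 2775/4773 = 0.5814
p₀ = P(outcome | unexposed) = 2445/4775 = 0.51204
Under exogeneity alone the bounds on PN are max{0,(p₁−p₀)/p₁} ≤ PN ≤ min{1,(1−p₀)/p₁}.
  lower = (p₁ − p₀)/p₁ = 0.069353 / 0.5814 ≈ 0.1193
  upper = min{1, (1 − p₀)/p₁} = 0.48796 / 0.5814 ≈ 0.8393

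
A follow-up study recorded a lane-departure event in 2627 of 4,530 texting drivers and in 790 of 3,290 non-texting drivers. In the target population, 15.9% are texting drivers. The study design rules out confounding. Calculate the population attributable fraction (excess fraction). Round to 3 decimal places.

PAF ≈ 0.184

p₁ = P(outcome | exposed) = 2627/4530 = 0.57991
p₀ = P(outcome | unexposed) = 790/3290 = 0.24012
Overall risk P(Y=1) = π·p₁ + (1−π)·p₀ = 0.159×0.57991 + 0.841×0.24012 = 0.29415.
Under exogeneity, PAF = [P(Y=1) − p₀] / P(Y=1).
PAF = (0.29415 − 0.24012) / 0.29415 ≈ 0.1837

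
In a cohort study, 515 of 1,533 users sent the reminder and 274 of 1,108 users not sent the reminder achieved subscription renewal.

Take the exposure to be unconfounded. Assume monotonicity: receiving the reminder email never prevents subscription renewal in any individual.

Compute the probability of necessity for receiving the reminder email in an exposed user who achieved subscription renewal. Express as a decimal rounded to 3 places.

p₁ = P(outcome | exposed) = 515/1533 = 0.33594
p₀ = P(outcome | unexposed) = 274/1108 = 0.24729
Under exogeneity and monotonicity, PN = (p₁ − p₀) / p₁.
PN = (0.33594 − 0.24729) / 0.33594 = 0.08865 / 0.33594 ≈ 0.2639

PN ≈ 0.264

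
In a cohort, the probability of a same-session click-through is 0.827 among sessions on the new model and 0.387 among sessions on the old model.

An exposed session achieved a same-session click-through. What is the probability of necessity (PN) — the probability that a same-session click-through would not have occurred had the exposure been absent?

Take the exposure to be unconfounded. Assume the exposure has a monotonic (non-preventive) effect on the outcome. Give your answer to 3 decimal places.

PN ≈ 0.532

Let p₁ = 0.827, p₀ = 0.387.
Under exogeneity and monotonicity, PN = (p₁ − p₀) / p₁.
PN = (0.827 − 0.387) / 0.827 = 0.44 / 0.827 ≈ 0.5320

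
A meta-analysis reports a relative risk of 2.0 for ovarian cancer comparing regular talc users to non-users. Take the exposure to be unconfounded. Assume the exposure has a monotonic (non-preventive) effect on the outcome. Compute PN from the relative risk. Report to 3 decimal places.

Under exogeneity and monotonicity, PN = (RR − 1) / RR = 1 − 1/RR.
PN = (2.0 − 1) / 2.0 = 1 / 2.0 ≈ 0.5000

PN ≈ 0.500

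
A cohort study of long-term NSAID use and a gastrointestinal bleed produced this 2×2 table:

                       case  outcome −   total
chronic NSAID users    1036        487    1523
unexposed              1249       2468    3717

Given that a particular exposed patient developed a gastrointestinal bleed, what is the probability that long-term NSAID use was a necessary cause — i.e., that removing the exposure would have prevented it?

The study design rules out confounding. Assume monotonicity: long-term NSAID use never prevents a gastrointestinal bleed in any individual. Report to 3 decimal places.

PN ≈ 0.506

p₁ = P(outcome | exposed) = 1036/1523 = 0.68024
p₀ = P(outcome | unexposed) = 1249/3717 = 0.33602
Under exogeneity and monotonicity, PN = (p₁ − p₀)/p₁.
PN = (0.68024 − 0.33602) / 0.68024 ≈ 0.5060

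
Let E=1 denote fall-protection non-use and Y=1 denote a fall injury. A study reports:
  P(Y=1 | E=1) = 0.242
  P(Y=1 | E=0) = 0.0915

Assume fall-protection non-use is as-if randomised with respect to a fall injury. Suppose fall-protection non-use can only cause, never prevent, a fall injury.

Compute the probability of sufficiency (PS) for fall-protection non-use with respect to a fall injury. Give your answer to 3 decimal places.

PS ≈ 0.166

Let p₁ = 0.242, p₀ = 0.0915.
Under exogeneity and monotonicity, PS = (p₁ − p₀) / (1 − p₀).
PS = (0.242 − 0.0915) / (1 − 0.0915) = 0.1505 / 0.9085 ≈ 0.1657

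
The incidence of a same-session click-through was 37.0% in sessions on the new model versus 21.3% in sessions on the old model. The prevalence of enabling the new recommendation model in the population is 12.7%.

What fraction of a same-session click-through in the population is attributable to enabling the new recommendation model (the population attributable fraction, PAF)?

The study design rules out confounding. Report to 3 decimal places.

PAF ≈ 0.086

p₁ = 0.37, p₀ = 0.213.
Overall risk P(Y=1) = π·p₁ + (1−π)·p₀ = 0.127×0.37 + 0.873×0.213 = 0.23294.
Under exogeneity, PAF = [P(Y=1) − p₀] / P(Y=1).
PAF = (0.23294 − 0.213) / 0.23294 ≈ 0.0856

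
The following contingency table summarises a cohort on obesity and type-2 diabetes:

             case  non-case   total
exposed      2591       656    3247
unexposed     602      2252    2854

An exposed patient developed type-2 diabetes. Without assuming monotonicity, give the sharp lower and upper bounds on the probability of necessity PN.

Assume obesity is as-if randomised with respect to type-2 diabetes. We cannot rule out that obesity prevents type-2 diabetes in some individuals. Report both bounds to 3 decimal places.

p₁ = P(outcome | exposed) = 2591/3247 = 0.79797
p₀ = P(outcome | unexposed) = 602/2854 = 0.21093
Under exogeneity alone the bounds on PN are max{0,(p₁−p₀)/p₁} ≤ PN ≤ min{1,(1−p₀)/p₁}.
  lower = (p₁ − p₀)/p₁ = 0.58704 / 0.79797 ≈ 0.7357
  upper = min{1, (1 − p₀)/p₁} = 0.78907 / 0.79797 ≈ 0.9888

0.736 ≤ PN ≤ 0.989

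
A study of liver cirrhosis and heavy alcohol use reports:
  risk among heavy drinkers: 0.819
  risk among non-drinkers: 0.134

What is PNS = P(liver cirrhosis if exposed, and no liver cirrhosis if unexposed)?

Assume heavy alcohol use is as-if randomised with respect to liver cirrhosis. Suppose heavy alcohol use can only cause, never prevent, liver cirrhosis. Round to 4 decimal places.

Let p₁ = 0.819, p₀ = 0.134.
Under exogeneity and monotonicity, PNS = p₁ − p₀.
PNS = 0.819 − 0.134 = 0.685

PNS ≈ 0.6850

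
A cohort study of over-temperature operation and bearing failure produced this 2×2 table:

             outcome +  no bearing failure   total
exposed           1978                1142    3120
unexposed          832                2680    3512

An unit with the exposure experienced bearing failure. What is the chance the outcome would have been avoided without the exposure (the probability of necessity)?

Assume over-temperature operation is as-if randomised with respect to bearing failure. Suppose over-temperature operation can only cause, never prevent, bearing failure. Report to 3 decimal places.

p₁ = P(outcome | exposed) = 1978/3120 = 0.63397
p₀ = P(outcome | unexposed) = 832/3512 = 0.2369
Under exogeneity and monotonicity, PN = (p₁ − p₀)/p₁.
PN = (0.63397 − 0.2369) / 0.63397 ≈ 0.6263

PN ≈ 0.626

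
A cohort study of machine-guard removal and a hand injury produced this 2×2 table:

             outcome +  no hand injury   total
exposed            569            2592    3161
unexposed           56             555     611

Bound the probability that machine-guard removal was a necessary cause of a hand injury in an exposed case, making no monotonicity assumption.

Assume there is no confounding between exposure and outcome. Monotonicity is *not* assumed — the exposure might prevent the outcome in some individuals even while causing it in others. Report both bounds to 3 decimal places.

p₁ = P(outcome | exposed) = 569/3161 = 0.18001
p₀ = P(outcome | unexposed) = 56/611 = 0.091653
Under exogeneity alone the bounds on PN are max{0,(p₁−p₀)/p₁} ≤ PN ≤ min{1,(1−p₀)/p₁}.
  lower = (p₁ − p₀)/p₁ = 0.088353 / 0.18001 ≈ 0.4908
  upper = min{1, (1 − p₀)/p₁} = 0.90835 / 0.18001 ≈ 5.0462 → capped at 1

0.491 ≤ PN ≤ 1.000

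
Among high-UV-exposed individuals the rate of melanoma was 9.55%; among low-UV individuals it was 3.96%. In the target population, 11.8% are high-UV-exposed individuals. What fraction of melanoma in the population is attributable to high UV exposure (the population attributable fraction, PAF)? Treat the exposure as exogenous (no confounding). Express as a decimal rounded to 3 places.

PAF ≈ 0.143

p₁ = 0.0955, p₀ = 0.0396.
Overall risk P(Y=1) = π·p₁ + (1−π)·p₀ = 0.118×0.0955 + 0.882×0.0396 = 0.046196.
Under exogeneity, PAF = [P(Y=1) − p₀] / P(Y=1).
PAF = (0.046196 − 0.0396) / 0.046196 ≈ 0.1428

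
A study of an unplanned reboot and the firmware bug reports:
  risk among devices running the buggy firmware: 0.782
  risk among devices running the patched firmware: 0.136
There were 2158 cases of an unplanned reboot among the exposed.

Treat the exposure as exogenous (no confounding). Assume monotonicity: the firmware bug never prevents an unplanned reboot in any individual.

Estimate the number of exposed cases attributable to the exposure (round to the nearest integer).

about 1783 cases

Let p₁ = 0.782, p₀ = 0.136.
PN = (p₁ − p₀)/p₁ = (0.782 − 0.136) / 0.782 ≈ 0.82609.
Attributable cases ≈ PN × (exposed cases) = 0.82609 × 2158 ≈ 1782.70.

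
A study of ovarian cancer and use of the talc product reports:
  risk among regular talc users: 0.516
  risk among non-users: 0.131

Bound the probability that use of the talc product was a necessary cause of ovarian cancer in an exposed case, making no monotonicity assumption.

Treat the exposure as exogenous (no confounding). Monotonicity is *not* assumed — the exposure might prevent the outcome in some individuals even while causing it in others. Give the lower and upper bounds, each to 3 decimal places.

0.746 ≤ PN ≤ 1.000

Let p₁ = 0.516, p₀ = 0.131.
Under exogeneity alone the bounds on PN are max{0,(p₁−p₀)/p₁} ≤ PN ≤ min{1,(1−p₀)/p₁}.
  lower = (p₁ − p₀)/p₁ = 0.385 / 0.516 ≈ 0.7461
  upper = min{1, (1 − p₀)/p₁} = 0.869 / 0.516 ≈ 1.6841 → capped at 1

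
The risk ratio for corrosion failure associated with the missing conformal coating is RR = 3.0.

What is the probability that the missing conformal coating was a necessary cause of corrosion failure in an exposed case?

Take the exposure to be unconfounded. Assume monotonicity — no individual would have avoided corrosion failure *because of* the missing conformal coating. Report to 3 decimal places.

Under exogeneity and monotonicity, PN = (RR − 1) / RR = 1 − 1/RR.
PN = (3.0 − 1) / 3.0 = 2 / 3.0 ≈ 0.6667

PN ≈ 0.667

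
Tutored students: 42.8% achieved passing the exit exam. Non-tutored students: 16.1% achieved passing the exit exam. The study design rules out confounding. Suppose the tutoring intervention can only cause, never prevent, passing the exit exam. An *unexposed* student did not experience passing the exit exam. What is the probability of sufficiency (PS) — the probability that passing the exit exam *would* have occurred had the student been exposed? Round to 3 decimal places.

p₁ = 0.428, p₀ = 0.161.
Under exogeneity and monotonicity, PS = (p₁ − p₀) / (1 − p₀).
PS = (0.428 − 0.161) / (1 − 0.161) = 0.267 / 0.839 ≈ 0.3182

PS ≈ 0.318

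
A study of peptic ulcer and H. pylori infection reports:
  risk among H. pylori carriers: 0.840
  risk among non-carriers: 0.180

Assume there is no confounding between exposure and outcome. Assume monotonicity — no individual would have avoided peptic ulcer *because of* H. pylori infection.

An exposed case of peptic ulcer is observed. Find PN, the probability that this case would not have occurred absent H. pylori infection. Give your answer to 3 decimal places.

Let p₁ = 0.84, p₀ = 0.18.
Under exogeneity and monotonicity, PN = (p₁ − p₀) / p₁.
PN = (0.84 − 0.18) / 0.84 = 0.66 / 0.84 ≈ 0.7857

PN ≈ 0.786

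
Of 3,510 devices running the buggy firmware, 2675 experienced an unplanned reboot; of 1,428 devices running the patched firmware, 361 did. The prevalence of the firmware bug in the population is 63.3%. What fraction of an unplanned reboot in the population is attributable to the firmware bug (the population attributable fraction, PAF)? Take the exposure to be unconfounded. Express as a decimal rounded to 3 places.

p₁ = P(outcome | exposed) = 2675/3510 = 0.76211
p₀ = P(outcome | unexposed) = 361/1428 = 0.2528
Overall risk P(Y=1) = π·p₁ + (1−π)·p₀ = 0.633×0.76211 + 0.367×0.2528 = 0.57519.
Under exogeneity, PAF = [P(Y=1) − p₀] / P(Y=1).
PAF = (0.57519 − 0.2528) / 0.57519 ≈ 0.5605

PAF ≈ 0.560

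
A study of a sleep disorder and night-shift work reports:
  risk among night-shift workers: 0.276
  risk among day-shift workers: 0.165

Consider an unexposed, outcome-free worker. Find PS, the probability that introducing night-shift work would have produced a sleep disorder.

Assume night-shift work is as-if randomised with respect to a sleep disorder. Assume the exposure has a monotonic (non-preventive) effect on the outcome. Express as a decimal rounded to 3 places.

PS ≈ 0.133

Let p₁ = 0.276, p₀ = 0.165.
Under exogeneity and monotonicity, PS = (p₁ − p₀) / (1 − p₀).
PS = (0.276 − 0.165) / (1 − 0.165) = 0.111 / 0.835 ≈ 0.1329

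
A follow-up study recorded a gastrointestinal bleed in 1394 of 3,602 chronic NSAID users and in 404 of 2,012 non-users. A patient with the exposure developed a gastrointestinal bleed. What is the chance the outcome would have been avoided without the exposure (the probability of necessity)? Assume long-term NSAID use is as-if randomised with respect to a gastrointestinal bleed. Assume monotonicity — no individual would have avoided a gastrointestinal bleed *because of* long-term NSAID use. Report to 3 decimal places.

PN ≈ 0.481

p₁ = P(outcome | exposed) = 1394/3602 = 0.38701
p₀ = P(outcome | unexposed) = 404/2012 = 0.2008
Under exogeneity and monotonicity, PN = (p₁ − p₀) / p₁.
PN = (0.38701 − 0.2008) / 0.38701 = 0.18621 / 0.38701 ≈ 0.4812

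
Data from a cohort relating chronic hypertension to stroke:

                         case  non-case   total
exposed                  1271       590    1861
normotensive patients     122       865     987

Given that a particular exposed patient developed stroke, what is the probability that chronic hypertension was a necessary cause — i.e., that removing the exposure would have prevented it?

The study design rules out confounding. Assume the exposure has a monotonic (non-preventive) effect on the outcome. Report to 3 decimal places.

p₁ = P(outcome | exposed) = 1271/1861 = 0.68297
p₀ = P(outcome | unexposed) = 122/987 = 0.12361
Under exogeneity and monotonicity, PN = (p₁ − p₀)/p₁.
PN = (0.68297 − 0.12361) / 0.68297 ≈ 0.8190

PN ≈ 0.819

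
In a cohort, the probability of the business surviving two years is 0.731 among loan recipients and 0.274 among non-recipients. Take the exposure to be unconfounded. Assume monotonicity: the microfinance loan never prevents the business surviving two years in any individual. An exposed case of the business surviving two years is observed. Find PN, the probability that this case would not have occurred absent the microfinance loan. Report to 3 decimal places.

PN ≈ 0.625

Let p₁ = 0.731, p₀ = 0.274.
Under exogeneity and monotonicity, PN = (p₁ − p₀) / p₁.
PN = (0.731 − 0.274) / 0.731 = 0.457 / 0.731 ≈ 0.6252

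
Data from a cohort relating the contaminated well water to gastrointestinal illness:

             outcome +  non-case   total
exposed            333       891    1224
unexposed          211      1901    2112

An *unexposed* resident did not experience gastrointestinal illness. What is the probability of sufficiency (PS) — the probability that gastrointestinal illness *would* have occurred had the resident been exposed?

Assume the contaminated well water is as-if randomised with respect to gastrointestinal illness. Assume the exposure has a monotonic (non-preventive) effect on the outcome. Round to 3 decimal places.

p₁ = P(outcome | exposed) = 333/1224 = 0.27206
p₀ = P(outcome | unexposed) = 211/2112 = 0.099905
Under exogeneity and monotonicity, PS = (p₁ − p₀) / (1 − p₀).
PS = (0.27206 − 0.099905) / (1 − 0.099905) = 0.17215 / 0.90009 ≈ 0.1913

PS ≈ 0.191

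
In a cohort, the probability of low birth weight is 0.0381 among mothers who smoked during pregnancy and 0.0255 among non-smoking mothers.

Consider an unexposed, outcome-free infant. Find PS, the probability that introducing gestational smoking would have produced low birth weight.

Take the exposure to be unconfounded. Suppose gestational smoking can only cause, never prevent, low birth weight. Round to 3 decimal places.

Let p₁ = 0.0381, p₀ = 0.0255.
Under exogeneity and monotonicity, PS = (p₁ − p₀) / (1 − p₀).
PS = (0.0381 − 0.0255) / (1 − 0.0255) = 0.0126 / 0.9745 ≈ 0.0129

PS ≈ 0.013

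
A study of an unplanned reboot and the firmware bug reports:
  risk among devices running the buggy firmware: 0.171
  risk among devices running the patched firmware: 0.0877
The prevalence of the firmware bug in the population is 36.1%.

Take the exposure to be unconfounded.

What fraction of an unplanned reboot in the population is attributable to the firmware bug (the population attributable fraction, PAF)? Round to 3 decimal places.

Let p₁ = 0.171, p₀ = 0.0877.
Overall risk P(Y=1) = π·p₁ + (1−π)·p₀ = 0.361×0.171 + 0.639×0.0877 = 0.11777.
Under exogeneity, PAF = [P(Y=1) − p₀] / P(Y=1).
PAF = (0.11777 − 0.0877) / 0.11777 ≈ 0.2553

PAF ≈ 0.255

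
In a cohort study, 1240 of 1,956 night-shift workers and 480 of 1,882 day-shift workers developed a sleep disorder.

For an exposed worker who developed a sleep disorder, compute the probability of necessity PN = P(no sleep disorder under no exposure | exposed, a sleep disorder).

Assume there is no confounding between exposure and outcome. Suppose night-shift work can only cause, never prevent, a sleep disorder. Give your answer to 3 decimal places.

PN ≈ 0.598

p₁ = P(outcome | exposed) = 1240/1956 = 0.63395
p₀ = P(outcome | unexposed) = 480/1882 = 0.25505
Under exogeneity and monotonicity, PN = (p₁ − p₀) / p₁.
PN = (0.63395 − 0.25505) / 0.63395 = 0.3789 / 0.63395 ≈ 0.5977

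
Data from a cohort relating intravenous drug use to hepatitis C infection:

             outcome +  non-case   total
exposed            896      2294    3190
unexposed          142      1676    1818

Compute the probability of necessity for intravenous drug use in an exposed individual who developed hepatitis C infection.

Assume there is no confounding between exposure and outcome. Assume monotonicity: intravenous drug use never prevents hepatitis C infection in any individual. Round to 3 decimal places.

p₁ = P(outcome | exposed) = 896/3190 = 0.28088
p₀ = P(outcome | unexposed) = 142/1818 = 0.078108
Under exogeneity and monotonicity, PN = (p₁ − p₀) / p₁.
PN = (0.28088 − 0.078108) / 0.28088 = 0.20277 / 0.28088 ≈ 0.7219

PN ≈ 0.722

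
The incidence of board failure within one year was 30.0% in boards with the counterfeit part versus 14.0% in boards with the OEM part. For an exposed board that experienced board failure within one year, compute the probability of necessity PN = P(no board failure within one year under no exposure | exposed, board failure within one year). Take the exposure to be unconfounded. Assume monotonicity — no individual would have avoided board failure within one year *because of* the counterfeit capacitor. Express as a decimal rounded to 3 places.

p₁ = 0.3, p₀ = 0.14.
Under exogeneity and monotonicity, PN = (p₁ − p₀) / p₁.
PN = (0.3 − 0.14) / 0.3 = 0.16 / 0.3 ≈ 0.5333

PN ≈ 0.533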